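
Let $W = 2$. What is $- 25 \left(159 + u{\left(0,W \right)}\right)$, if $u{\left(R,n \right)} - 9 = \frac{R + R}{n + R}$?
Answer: $-4200$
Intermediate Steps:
$u{\left(R,n \right)} = 9 + \frac{2 R}{R + n}$ ($u{\left(R,n \right)} = 9 + \frac{R + R}{n + R} = 9 + \frac{2 R}{R + n}$)
$- 25 \left(159 + u{\left(0,W \right)}\right) = - 25 \left(159 + \frac{9 \cdot 2 + 11 \cdot 0}{0 + 2}\right) = - 25 \left(159 + \frac{18 + 0}{2}\right) = - 25 \left(159 + \frac{1}{2} \cdot 18\right) = - 25 \left(159 + 9\right) = \left(-25\right) 168 = -4200$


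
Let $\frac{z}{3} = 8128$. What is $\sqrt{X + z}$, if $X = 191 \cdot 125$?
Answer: $\sqrt{48259} \approx 219.68$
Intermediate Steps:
$z = 24384$ ($z = 3 \cdot 8128 = 24384$)
$X = 23875$
$\sqrt{X + z} = \sqrt{23875 + 24384} = \sqrt{48259}$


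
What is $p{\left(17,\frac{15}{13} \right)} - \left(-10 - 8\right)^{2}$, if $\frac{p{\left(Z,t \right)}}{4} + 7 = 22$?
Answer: $-264$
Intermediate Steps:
$p{\left(Z,t \right)} = 60$ ($p{\left(Z,t \right)} = -28 + 4 \cdot 22 = -28 + 88 = 60$)
$p{\left(17,\frac{15}{13} \right)} - \left(-10 - 8\right)^{2} = 60 - \left(-10 - 8\right)^{2} = 60 - \left(-18\right)^{2} = 60 - 324 = -264$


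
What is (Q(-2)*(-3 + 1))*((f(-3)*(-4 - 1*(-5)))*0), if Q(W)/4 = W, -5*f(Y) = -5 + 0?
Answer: 0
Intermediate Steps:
f(Y) = 1 (f(Y) = -(-5 + 0)/5 = -⅕*(-5) = 1)
Q(W) = 4*W
(Q(-2)*(-3 + 1))*((f(-3)*(-4 - 1*(-5)))*0) = ((4*(-2))*(-3 + 1))*((1*(-4 - 1*(-5)))*0) = (-8*(-2))*((1*(-4 + 5))*0) = 16*((1*1)*0) = 16*(1*0) = 16*0 = 0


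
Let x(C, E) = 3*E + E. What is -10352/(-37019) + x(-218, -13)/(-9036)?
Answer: 23866415/83625921 ≈ 0.28540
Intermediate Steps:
x(C, E) = 4*E
-10352/(-37019) + x(-218, -13)/(-9036) = -10352/(-37019) + (4*(-13))/(-9036) = -10352*(-1/37019) - 52*(-1/9036) = 10352/37019 + 13/2259 = 23866415/83625921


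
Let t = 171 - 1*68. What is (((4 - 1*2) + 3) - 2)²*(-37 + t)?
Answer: 594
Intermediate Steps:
t = 103 (t = 171 - 68 = 103)
(((4 - 1*2) + 3) - 2)²*(-37 + t) = (((4 - 1*2) + 3) - 2)²*(-37 + 103) = (((4 - 2) + 3) - 2)²*66 = ((2 + 3) - 2)²*66 = (5 - 2)²*66 = 3²*66 = 9*66 = 594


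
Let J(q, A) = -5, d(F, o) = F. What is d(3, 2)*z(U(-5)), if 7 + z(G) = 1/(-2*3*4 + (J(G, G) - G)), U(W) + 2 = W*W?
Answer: -1095/52 ≈ -21.058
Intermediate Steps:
U(W) = -2 + W² (U(W) = -2 + W*W = -2 + W²)
z(G) = -7 + 1/(-29 - G) (z(G) = -7 + 1/(-2*3*4 + (-5 - G)) = -7 + 1/(-6*4 + (-5 - G)) = -7 + 1/(-24 + (-5 - G)) = -7 + 1/(-29 - G))
d(3, 2)*z(U(-5)) = 3*((-204 - 7*(-2 + (-5)²))/(29 + (-2 + (-5)²))) = 3*((-204 - 7*(-2 + 25))/(29 + (-2 + 25))) = 3*((-204 - 7*23)/(29 + 23)) = 3*((-204 - 161)/52) = 3*((1/52)*(-365)) = 3*(-365/52) = -1095/52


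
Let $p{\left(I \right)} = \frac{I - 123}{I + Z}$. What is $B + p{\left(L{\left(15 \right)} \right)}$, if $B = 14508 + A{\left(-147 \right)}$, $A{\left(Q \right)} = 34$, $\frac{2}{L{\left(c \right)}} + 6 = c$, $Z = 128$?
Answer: $\frac{16780363}{1154} \approx 14541.0$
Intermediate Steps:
$L{\left(c \right)} = \frac{2}{-6 + c}$
$p{\left(I \right)} = \frac{-123 + I}{128 + I}$ ($p{\left(I \right)} = \frac{I - 123}{I + 128} = \frac{-123 + I}{128 + I}$)
$B = 14542$ ($B = 14508 + 34 = 14542$)
$B + p{\left(L{\left(15 \right)} \right)} = 14542 + \frac{-123 + \frac{2}{-6 + 15}}{128 + \frac{2}{-6 + 15}} = 14542 + \frac{-123 + \frac{2}{9}}{128 + \frac{2}{9}} = 14542 + \frac{1}{\frac{1154}{9}} \left(- \frac{1105}{9}\right) = 14542 + \frac{9}{1154} \left(- \frac{1105}{9}\right) = 14542 - \frac{1105}{1154} = \frac{16780363}{1154}$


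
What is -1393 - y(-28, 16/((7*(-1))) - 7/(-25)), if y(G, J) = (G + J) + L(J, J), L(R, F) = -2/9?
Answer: -2146366/1575 ≈ -1362.8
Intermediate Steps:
L(R, F) = -2/9 (L(R, F) = -2*1/9 = -2/9)
y(G, J) = -2/9 + G + J (y(G, J) = (G + J) - 2/9 = -2/9 + G + J)
-1393 - y(-28, 16/((7*(-1))) - 7/(-25)) = -1393 - (-2/9 - 28 + (16/((7*(-1))) - 7/(-25))) = -1393 - (-2/9 - 28 + (16/(-7) - 7*(-1/25))) = -1393 - (-2/9 - 28 + (16*(-1/7) + 7/25)) = -1393 - (-2/9 - 28 + (-16/7 + 7/25)) = -1393 - (-2/9 - 28 - 351/175) = -1393 - 1*(-47609/1575) = -1393 + 47609/1575 = -2146366/1575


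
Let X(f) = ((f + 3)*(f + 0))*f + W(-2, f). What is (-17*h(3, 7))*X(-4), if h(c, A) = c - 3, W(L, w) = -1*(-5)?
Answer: 0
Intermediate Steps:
W(L, w) = 5
h(c, A) = -3 + c
X(f) = 5 + f²*(3 + f) (X(f) = ((f + 3)*(f + 0))*f + 5 = ((3 + f)*f)*f + 5 = (f*(3 + f))*f + 5 = f²*(3 + f) + 5 = 5 + f²*(3 + f))
(-17*h(3, 7))*X(-4) = (-17*(-3 + 3))*(5 + (-4)³ + 3*(-4)²) = (-17*0)*(5 - 64 + 3*16) = 0*(5 - 64 + 48) = 0*(-11) = 0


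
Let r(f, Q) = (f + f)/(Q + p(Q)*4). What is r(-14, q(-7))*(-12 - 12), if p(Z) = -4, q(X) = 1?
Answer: -224/5 ≈ -44.800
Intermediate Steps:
r(f, Q) = 2*f/(-16 + Q) (r(f, Q) = (f + f)/(Q - 4*4) = (2*f)/(Q - 16) = (2*f)/(-16 + Q) = 2*f/(-16 + Q))
r(-14, q(-7))*(-12 - 12) = (2*(-14)/(-16 + 1))*(-12 - 12) = (2*(-14)/(-15))*(-24) = (2*(-14)*(-1/15))*(-24) = (28/15)*(-24) = -224/5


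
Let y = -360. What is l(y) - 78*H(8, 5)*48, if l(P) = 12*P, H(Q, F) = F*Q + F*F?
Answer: -247680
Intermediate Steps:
H(Q, F) = F² + F*Q (H(Q, F) = F*Q + F² = F² + F*Q)
l(y) - 78*H(8, 5)*48 = 12*(-360) - 390*(5 + 8)*48 = -4320 - 390*13*48 = -4320 - 78*65*48 = -4320 - 5070*48 = -4320 - 243360 = -247680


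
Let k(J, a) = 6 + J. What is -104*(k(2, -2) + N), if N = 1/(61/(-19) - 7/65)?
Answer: -1640548/2049 ≈ -800.66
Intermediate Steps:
N = -1235/4098 (N = 1/(61*(-1/19) - 7*1/65) = 1/(-61/19 - 7/65) = 1/(-4098/1235) = -1235/4098 ≈ -0.30137)
-104*(k(2, -2) + N) = -104*((6 + 2) - 1235/4098) = -104*(8 - 1235/4098) = -104*31549/4098 = -1640548/2049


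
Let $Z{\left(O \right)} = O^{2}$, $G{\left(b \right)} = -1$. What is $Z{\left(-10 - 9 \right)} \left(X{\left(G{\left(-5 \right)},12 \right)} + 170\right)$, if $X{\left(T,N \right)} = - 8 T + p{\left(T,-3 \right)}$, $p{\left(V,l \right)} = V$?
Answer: $63897$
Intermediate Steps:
$X{\left(T,N \right)} = - 7 T$ ($X{\left(T,N \right)} = - 8 T + T = - 7 T$)
$Z{\left(-10 - 9 \right)} \left(X{\left(G{\left(-5 \right)},12 \right)} + 170\right) = \left(-10 - 9\right)^{2} \left(\left(-7\right) \left(-1\right) + 170\right) = \left(-19\right)^{2} \left(7 + 170\right) = 361 \cdot 177 = 63897$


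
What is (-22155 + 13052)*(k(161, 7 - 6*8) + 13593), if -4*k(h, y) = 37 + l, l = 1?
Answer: -247301201/2 ≈ -1.2365e+8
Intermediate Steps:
k(h, y) = -19/2 (k(h, y) = -(37 + 1)/4 = -¼*38 = -19/2)
(-22155 + 13052)*(k(161, 7 - 6*8) + 13593) = (-22155 + 13052)*(-19/2 + 13593) = -9103*27167/2 = -247301201/2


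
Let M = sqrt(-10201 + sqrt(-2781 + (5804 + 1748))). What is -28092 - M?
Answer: -28092 - I*sqrt(10201 - sqrt(4771)) ≈ -28092.0 - 100.66*I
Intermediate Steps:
M = sqrt(-10201 + sqrt(4771)) (M = sqrt(-10201 + sqrt(-2781 + 7552)) = sqrt(-10201 + sqrt(4771)) ≈ 100.66*I)
-28092 - M = -28092 - sqrt(-10201 + sqrt(4771))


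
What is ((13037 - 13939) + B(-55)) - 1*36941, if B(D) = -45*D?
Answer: -35368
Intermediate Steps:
((13037 - 13939) + B(-55)) - 1*36941 = ((13037 - 13939) - 45*(-55)) - 1*36941 = (-902 + 2475) - 36941 = 1573 - 36941 = -35368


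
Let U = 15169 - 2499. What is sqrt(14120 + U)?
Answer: sqrt(26790) ≈ 163.68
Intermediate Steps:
U = 12670
sqrt(14120 + U) = sqrt(14120 + 12670) = sqrt(26790)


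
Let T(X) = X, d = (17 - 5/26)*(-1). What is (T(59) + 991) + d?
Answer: 26863/26 ≈ 1033.2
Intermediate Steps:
d = -437/26 (d = (17 - 5*1/26)*(-1) = (17 - 5/26)*(-1) = (437/26)*(-1) = -437/26 ≈ -16.808)
(T(59) + 991) + d = (59 + 991) - 437/26 = 1050 - 437/26 = 26863/26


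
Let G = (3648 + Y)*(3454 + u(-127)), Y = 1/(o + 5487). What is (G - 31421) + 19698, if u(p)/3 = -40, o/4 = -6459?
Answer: 247254774107/20349 ≈ 1.2151e+7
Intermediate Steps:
o = -25836 (o = 4*(-6459) = -25836)
u(p) = -120 (u(p) = 3*(-40) = -120)
Y = -1/20349 (Y = 1/(-25836 + 5487) = 1/(-20349) = -1/20349 ≈ -4.9142e-5)
G = 247493325434/20349 (G = (3648 - 1/20349)*(3454 - 120) = (74233151/20349)*3334 = 247493325434/20349 ≈ 1.2162e+7)
(G - 31421) + 19698 = (247493325434/20349 - 31421) + 19698 = 246853939505/20349 + 19698 = 247254774107/20349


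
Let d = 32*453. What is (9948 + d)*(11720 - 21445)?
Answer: -237717900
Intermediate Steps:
d = 14496
(9948 + d)*(11720 - 21445) = (9948 + 14496)*(11720 - 21445) = 24444*(-9725) = -237717900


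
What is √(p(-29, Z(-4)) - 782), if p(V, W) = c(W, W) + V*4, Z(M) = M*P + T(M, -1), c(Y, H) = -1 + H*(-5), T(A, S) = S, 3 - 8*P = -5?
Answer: I*√874 ≈ 29.563*I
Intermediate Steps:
P = 1 (P = 3/8 - ⅛*(-5) = 3/8 + 5/8 = 1)
c(Y, H) = -1 - 5*H
Z(M) = -1 + M (Z(M) = M*1 - 1 = M - 1 = -1 + M)
p(V, W) = -1 - 5*W + 4*V (p(V, W) = (-1 - 5*W) + V*4 = (-1 - 5*W) + 4*V = -1 - 5*W + 4*V)
√(p(-29, Z(-4)) - 782) = √((-1 - 5*(-1 - 4) + 4*(-29)) - 782) = √((-1 - 5*(-5) - 116) - 782) = √((-1 + 25 - 116) - 782) = √(-92 - 782) = √(-874) = I*√874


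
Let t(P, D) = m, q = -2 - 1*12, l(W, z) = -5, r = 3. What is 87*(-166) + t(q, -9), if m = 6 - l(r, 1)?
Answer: -14431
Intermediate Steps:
m = 11 (m = 6 - 1*(-5) = 6 + 5 = 11)
q = -14 (q = -2 - 12 = -14)
t(P, D) = 11
87*(-166) + t(q, -9) = 87*(-166) + 11 = -14442 + 11 = -14431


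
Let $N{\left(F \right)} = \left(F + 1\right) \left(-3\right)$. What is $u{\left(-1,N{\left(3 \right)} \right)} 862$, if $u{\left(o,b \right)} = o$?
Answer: $-862$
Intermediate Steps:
$N{\left(F \right)} = -3 - 3 F$ ($N{\left(F \right)} = \left(1 + F\right) \left(-3\right) = -3 - 3 F$)
$u{\left(-1,N{\left(3 \right)} \right)} 862 = \left(-1\right) 862 = -862$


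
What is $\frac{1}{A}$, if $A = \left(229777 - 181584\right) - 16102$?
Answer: $\frac{1}{32091} \approx 3.1161 \cdot 10^{-5}$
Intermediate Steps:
$A = 32091$ ($A = 48193 - 16102 = 32091$)
$\frac{1}{A} = \frac{1}{32091}$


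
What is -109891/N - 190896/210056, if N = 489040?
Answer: -14554880467/12840723280 ≈ -1.1335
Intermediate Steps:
-109891/N - 190896/210056 = -109891/489040 - 190896/210056 = -109891*1/489040 - 190896*1/210056 = -109891/489040 - 23862/26257 = -14554880467/12840723280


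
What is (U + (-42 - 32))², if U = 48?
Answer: 676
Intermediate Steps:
(U + (-42 - 32))² = (48 + (-42 - 32))² = (48 - 74)² = (-26)² = 676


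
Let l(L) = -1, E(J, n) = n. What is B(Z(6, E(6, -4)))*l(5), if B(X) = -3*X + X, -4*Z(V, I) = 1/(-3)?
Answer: ⅙ ≈ 0.16667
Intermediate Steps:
Z(V, I) = 1/12 (Z(V, I) = -1/(4*(-3)) = -(-1)/(4*3) = -¼*(-⅓) = 1/12)
B(X) = -2*X
B(Z(6, E(6, -4)))*l(5) = -2*1/12*(-1) = -⅙*(-1) = ⅙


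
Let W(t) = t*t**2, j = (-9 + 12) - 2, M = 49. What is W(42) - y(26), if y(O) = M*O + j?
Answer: 72813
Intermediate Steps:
j = 1 (j = 3 - 2 = 1)
y(O) = 1 + 49*O (y(O) = 49*O + 1 = 1 + 49*O)
W(t) = t**3
W(42) - y(26) = 42**3 - (1 + 49*26) = 74088 - (1 + 1274) = 74088 - 1*1275 = 74088 - 1275 = 72813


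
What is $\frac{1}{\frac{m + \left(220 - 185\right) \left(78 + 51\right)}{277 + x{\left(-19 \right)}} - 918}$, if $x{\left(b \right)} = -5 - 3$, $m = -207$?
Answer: $- \frac{269}{242634} \approx -0.0011087$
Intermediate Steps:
$x{\left(b \right)} = -8$ ($x{\left(b \right)} = -5 - 3 = -8$)
$\frac{1}{\frac{m + \left(220 - 185\right) \left(78 + 51\right)}{277 + x{\left(-19 \right)}} - 918} = \frac{1}{\frac{-207 + \left(220 - 185\right) \left(78 + 51\right)}{277 - 8} - 918} = \frac{1}{\frac{-207 + 35 \cdot 129}{269} - 918} = \frac{1}{\left(-207 + 4515\right) \frac{1}{269} - 918} = \frac{1}{4308 \cdot \frac{1}{269} - 918} = \frac{1}{\frac{4308}{269} - 918} = \frac{1}{- \frac{242634}{269}} = - \frac{269}{242634}$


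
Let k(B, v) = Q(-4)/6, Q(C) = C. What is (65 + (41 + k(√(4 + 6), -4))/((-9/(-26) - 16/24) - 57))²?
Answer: 82638425961/19989841 ≈ 4134.0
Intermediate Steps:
k(B, v) = -⅔ (k(B, v) = -4/6 = -4*⅙ = -⅔)
(65 + (41 + k(√(4 + 6), -4))/((-9/(-26) - 16/24) - 57))² = (65 + (41 - ⅔)/((-9/(-26) - 16/24) - 57))² = (65 + 121/(3*((-9*(-1/26) - 16*1/24) - 57)))² = (65 + 121/(3*((9/26 - ⅔) - 57)))² = (65 + 121/(3*(-25/78 - 57)))² = (65 + 121/(3*(-4471/78)))² = (65 + (121/3)*(-78/4471))² = (65 - 3146/4471)² = (287469/4471)² = 82638425961/19989841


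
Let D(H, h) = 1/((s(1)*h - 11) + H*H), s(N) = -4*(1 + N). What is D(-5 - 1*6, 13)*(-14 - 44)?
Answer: -29/3 ≈ -9.6667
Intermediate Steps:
s(N) = -4 - 4*N
D(H, h) = 1/(-11 + H² - 8*h) (D(H, h) = 1/(((-4 - 4*1)*h - 11) + H*H) = 1/(((-4 - 4)*h - 11) + H²) = 1/((-8*h - 11) + H²) = 1/((-11 - 8*h) + H²) = 1/(-11 + H² - 8*h))
D(-5 - 1*6, 13)*(-14 - 44) = (-1/(11 - (-5 - 1*6)² + 8*13))*(-14 - 44) = -1/(11 - (-5 - 6)² + 104)*(-58) = -1/(11 - 1*(-11)² + 104)*(-58) = -1/(11 - 1*121 + 104)*(-58) = -1/(11 - 121 + 104)*(-58) = -1/(-6)*(-58) = -1*(-⅙)*(-58) = (⅙)*(-58) = -29/3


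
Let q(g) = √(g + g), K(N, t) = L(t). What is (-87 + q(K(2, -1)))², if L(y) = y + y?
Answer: 7565 - 348*I ≈ 7565.0 - 348.0*I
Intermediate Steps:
L(y) = 2*y
K(N, t) = 2*t
q(g) = √2*√g (q(g) = √(2*g) = √2*√g)
(-87 + q(K(2, -1)))² = (-87 + √2*√(2*(-1)))² = (-87 + √2*√(-2))² = (-87 + √2*(I*√2))² = (-87 + 2*I)²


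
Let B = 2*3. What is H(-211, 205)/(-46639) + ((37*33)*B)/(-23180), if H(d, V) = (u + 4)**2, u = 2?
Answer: -171255897/540546010 ≈ -0.31682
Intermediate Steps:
B = 6
H(d, V) = 36 (H(d, V) = (2 + 4)**2 = 6**2 = 36)
H(-211, 205)/(-46639) + ((37*33)*B)/(-23180) = 36/(-46639) + ((37*33)*6)/(-23180) = 36*(-1/46639) + (1221*6)*(-1/23180) = -36/46639 + 7326*(-1/23180) = -36/46639 - 3663/11590 = -171255897/540546010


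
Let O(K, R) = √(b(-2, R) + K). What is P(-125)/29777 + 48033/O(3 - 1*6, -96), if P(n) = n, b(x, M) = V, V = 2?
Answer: -125/29777 - 48033*I ≈ -0.0041979 - 48033.0*I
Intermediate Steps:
b(x, M) = 2
O(K, R) = √(2 + K)
P(-125)/29777 + 48033/O(3 - 1*6, -96) = -125/29777 + 48033/(√(2 + (3 - 1*6))) = -125*1/29777 + 48033/(√(2 + (3 - 6))) = -125/29777 + 48033/(√(2 - 3)) = -125/29777 + 48033/(√(-1)) = -125/29777 + 48033/I = -125/29777 + 48033*(-I) = -125/29777 - 48033*I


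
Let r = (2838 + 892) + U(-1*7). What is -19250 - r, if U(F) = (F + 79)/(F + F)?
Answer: -160824/7 ≈ -22975.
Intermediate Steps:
U(F) = (79 + F)/(2*F) (U(F) = (79 + F)/((2*F)) = (79 + F)*(1/(2*F)) = (79 + F)/(2*F))
r = 26074/7 (r = (2838 + 892) + (79 - 1*7)/(2*((-1*7))) = 3730 + (½)*(79 - 7)/(-7) = 3730 + (½)*(-⅐)*72 = 3730 - 36/7 = 26074/7 ≈ 3724.9)
-19250 - r = -19250 - 1*26074/7 = -19250 - 26074/7 = -160824/7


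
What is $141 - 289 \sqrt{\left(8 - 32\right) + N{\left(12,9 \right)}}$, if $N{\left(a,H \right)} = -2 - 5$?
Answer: $141 - 289 i \sqrt{31} \approx 141.0 - 1609.1 i$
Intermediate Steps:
$N{\left(a,H \right)} = -7$ ($N{\left(a,H \right)} = -2 - 5 = -7$)
$141 - 289 \sqrt{\left(8 - 32\right) + N{\left(12,9 \right)}} = 141 - 289 \sqrt{\left(8 - 32\right) - 7} = 141 - 289 \sqrt{-24 - 7} = 141 - 289 \sqrt{-31} = 141 - 289 i \sqrt{31}$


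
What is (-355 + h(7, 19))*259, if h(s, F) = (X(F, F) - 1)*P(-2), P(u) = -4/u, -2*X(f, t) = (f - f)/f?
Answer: -92463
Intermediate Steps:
X(f, t) = 0 (X(f, t) = -(f - f)/(2*f) = -0/f = -1/2*0 = 0)
h(s, F) = -2 (h(s, F) = (0 - 1)*(-4/(-2)) = -(-4)*(-1)/2 = -1*2 = -2)
(-355 + h(7, 19))*259 = (-355 - 2)*259 = -357*259 = -92463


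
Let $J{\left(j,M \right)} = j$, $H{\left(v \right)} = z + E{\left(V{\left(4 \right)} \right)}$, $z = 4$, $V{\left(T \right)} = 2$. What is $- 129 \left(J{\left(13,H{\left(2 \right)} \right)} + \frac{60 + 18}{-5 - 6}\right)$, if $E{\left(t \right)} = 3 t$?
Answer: $- \frac{8385}{11} \approx -762.27$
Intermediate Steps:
$H{\left(v \right)} = 10$ ($H{\left(v \right)} = 4 + 3 \cdot 2 = 4 + 6 = 10$)
$- 129 \left(J{\left(13,H{\left(2 \right)} \right)} + \frac{60 + 18}{-5 - 6}\right) = - 129 \left(13 + \frac{60 + 18}{-5 - 6}\right) = - 129 \left(13 + \frac{78}{-11}\right) = - 129 \left(13 + 78 \left(- \frac{1}{11}\right)\right) = - 129 \left(13 - \frac{78}{11}\right) = \left(-129\right) \frac{65}{11} = - \frac{8385}{11}$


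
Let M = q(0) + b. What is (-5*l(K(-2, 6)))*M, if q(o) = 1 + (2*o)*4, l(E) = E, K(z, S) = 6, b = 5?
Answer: -180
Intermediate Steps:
q(o) = 1 + 8*o
M = 6 (M = (1 + 8*0) + 5 = (1 + 0) + 5 = 1 + 5 = 6)
(-5*l(K(-2, 6)))*M = -5*6*6 = -30*6 = -180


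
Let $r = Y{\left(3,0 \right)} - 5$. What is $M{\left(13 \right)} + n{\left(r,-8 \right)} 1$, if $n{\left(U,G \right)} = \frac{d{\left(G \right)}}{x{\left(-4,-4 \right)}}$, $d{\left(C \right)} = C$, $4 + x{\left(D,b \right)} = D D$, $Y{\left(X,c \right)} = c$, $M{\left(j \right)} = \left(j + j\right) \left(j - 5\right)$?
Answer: $\frac{622}{3} \approx 207.33$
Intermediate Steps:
$M{\left(j \right)} = 2 j \left(-5 + j\right)$
$x{\left(D,b \right)} = -4 + D^{2}$ ($x{\left(D,b \right)} = -4 + D D = -4 + D^{2}$)
$r = -5$ ($r = 0 - 5 = -5$)
$n{\left(U,G \right)} = \frac{G}{12}$ ($n{\left(U,G \right)} = \frac{G}{-4 + \left(-4\right)^{2}} = \frac{G}{-4 + 16} = \frac{G}{12}$)
$M{\left(13 \right)} + n{\left(r,-8 \right)} 1 = 2 \cdot 13 \left(-5 + 13\right) + \frac{1}{12} \left(-8\right) 1 = 2 \cdot 13 \cdot 8 - \frac{2}{3} = 208 - \frac{2}{3} = \frac{622}{3}$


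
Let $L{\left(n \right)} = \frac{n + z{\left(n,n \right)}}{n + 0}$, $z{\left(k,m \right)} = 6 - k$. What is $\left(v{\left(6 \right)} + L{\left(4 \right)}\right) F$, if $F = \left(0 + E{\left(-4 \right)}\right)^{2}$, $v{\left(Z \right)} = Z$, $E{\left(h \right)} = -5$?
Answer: $\frac{375}{2} \approx 187.5$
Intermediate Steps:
$L{\left(n \right)} = \frac{6}{n}$ ($L{\left(n \right)} = \frac{n - \left(-6 + n\right)}{n + 0} = \frac{6}{n}$)
$F = 25$ ($F = \left(0 - 5\right)^{2} = \left(-5\right)^{2} = 25$)
$\left(v{\left(6 \right)} + L{\left(4 \right)}\right) F = \left(6 + \frac{6}{4}\right) 25 = \left(6 + 6 \cdot \frac{1}{4}\right) 25 = \left(6 + \frac{3}{2}\right) 25 = \frac{15}{2} \cdot 25 = \frac{375}{2}$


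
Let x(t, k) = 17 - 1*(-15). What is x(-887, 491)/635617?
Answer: 32/635617 ≈ 5.0345e-5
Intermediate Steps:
x(t, k) = 32 (x(t, k) = 17 + 15 = 32)
x(-887, 491)/635617 = 32/635617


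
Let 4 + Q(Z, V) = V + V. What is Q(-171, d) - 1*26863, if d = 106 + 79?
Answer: -26497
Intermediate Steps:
d = 185
Q(Z, V) = -4 + 2*V (Q(Z, V) = -4 + (V + V) = -4 + 2*V)
Q(-171, d) - 1*26863 = (-4 + 2*185) - 1*26863 = (-4 + 370) - 26863 = 366 - 26863 = -26497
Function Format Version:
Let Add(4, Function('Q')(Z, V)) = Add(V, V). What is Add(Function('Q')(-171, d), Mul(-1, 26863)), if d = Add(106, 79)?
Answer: -26497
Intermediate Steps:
d = 185
Function('Q')(Z, V) = Add(-4, Mul(2, V)) (Function('Q')(Z, V) = Add(-4, Add(V, V)) = Add(-4, Mul(2, V)))
Add(Function('Q')(-171, d), Mul(-1, 26863)) = Add(Add(-4, Mul(2, 185)), Mul(-1, 26863)) = Add(Add(-4, 370), -26863) = Add(366, -26863) = -26497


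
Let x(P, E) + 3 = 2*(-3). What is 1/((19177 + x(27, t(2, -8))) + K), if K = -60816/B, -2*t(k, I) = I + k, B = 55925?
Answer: 55925/1071909584 ≈ 5.2173e-5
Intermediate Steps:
t(k, I) = -I/2 - k/2 (t(k, I) = -(I + k)/2 = -I/2 - k/2)
x(P, E) = -9 (x(P, E) = -3 + 2*(-3) = -3 - 6 = -9)
K = -60816/55925 ≈ -1.0875
1/((19177 + x(27, t(2, -8))) + K) = 1/((19177 - 9) - 60816/55925) = 1/(19168 - 60816/55925) = 1/(1071909584/55925) = 55925/1071909584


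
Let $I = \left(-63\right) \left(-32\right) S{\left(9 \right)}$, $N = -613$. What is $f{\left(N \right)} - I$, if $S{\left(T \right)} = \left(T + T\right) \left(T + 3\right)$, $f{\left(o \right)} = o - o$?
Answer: $-435456$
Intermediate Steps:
$f{\left(o \right)} = 0$
$S{\left(T \right)} = 2 T \left(3 + T\right)$
$I = 435456$ ($I = \left(-63\right) \left(-32\right) 2 \cdot 9 \left(3 + 9\right) = 2016 \cdot 2 \cdot 9 \cdot 12 = 2016 \cdot 216 = 435456$)
$f{\left(N \right)} - I = 0 - 435456 = -435456$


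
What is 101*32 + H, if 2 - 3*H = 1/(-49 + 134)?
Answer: 824329/255 ≈ 3232.7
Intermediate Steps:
H = 169/255 (H = ⅔ - 1/(3*(-49 + 134)) = ⅔ - ⅓/85 = ⅔ - ⅓*1/85 = ⅔ - 1/255 = 169/255 ≈ 0.66275)
101*32 + H = 101*32 + 169/255 = 3232 + 169/255 = 824329/255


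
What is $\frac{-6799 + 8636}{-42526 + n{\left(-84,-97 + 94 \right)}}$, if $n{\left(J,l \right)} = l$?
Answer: $- \frac{1837}{42529} \approx -0.043194$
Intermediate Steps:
$\frac{-6799 + 8636}{-42526 + n{\left(-84,-97 + 94 \right)}} = \frac{-6799 + 8636}{-42526 + \left(-97 + 94\right)} = \frac{1837}{-42526 - 3} = \frac{1837}{-42529} = 1837 \left(- \frac{1}{42529}\right) = - \frac{1837}{42529}$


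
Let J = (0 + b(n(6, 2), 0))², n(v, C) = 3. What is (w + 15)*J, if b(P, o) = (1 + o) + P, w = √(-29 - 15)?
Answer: 240 + 32*I*√11 ≈ 240.0 + 106.13*I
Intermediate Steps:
w = 2*I*√11 (w = √(-44) = 2*I*√11 ≈ 6.6332*I)
b(P, o) = 1 + P + o
J = 16 (J = (0 + (1 + 3 + 0))² = (0 + 4)² = 4² = 16)
(w + 15)*J = (2*I*√11 + 15)*16 = (15 + 2*I*√11)*16 = 240 + 32*I*√11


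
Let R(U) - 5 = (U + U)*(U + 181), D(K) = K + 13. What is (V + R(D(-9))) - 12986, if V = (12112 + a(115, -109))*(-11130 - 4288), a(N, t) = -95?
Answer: -185289607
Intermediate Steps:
D(K) = 13 + K
V = -185278106 (V = (12112 - 95)*(-11130 - 4288) = 12017*(-15418) = -185278106)
R(U) = 5 + 2*U*(181 + U) (R(U) = 5 + (U + U)*(U + 181) = 5 + (2*U)*(181 + U) = 5 + 2*U*(181 + U))
(V + R(D(-9))) - 12986 = (-185278106 + (5 + 2*(13 - 9)² + 362*(13 - 9))) - 12986 = (-185278106 + (5 + 2*4² + 362*4)) - 12986 = (-185278106 + (5 + 2*16 + 1448)) - 12986 = (-185278106 + (5 + 32 + 1448)) - 12986 = (-185278106 + 1485) - 12986 = -185276621 - 12986 = -185289607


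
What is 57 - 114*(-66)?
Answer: 7581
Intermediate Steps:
57 - 114*(-66) = 57 + 7524 = 7581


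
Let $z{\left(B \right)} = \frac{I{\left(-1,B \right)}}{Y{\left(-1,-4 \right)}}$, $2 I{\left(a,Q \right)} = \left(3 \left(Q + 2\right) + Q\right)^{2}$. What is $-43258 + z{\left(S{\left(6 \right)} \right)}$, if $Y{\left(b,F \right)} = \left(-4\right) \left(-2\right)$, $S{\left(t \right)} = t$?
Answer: $- \frac{172807}{4} \approx -43202.0$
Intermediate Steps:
$Y{\left(b,F \right)} = 8$
$I{\left(a,Q \right)} = \frac{\left(6 + 4 Q\right)^{2}}{2}$ ($I{\left(a,Q \right)} = \frac{\left(3 \left(Q + 2\right) + Q\right)^{2}}{2} = \frac{\left(3 \left(2 + Q\right) + Q\right)^{2}}{2} = \frac{\left(\left(6 + 3 Q\right) + Q\right)^{2}}{2} = \frac{\left(6 + 4 Q\right)^{2}}{2}$)
$z{\left(B \right)} = \frac{\left(3 + 2 B\right)^{2}}{4}$ ($z{\left(B \right)} = \frac{2 \left(3 + 2 B\right)^{2}}{8} = 2 \left(3 + 2 B\right)^{2} \cdot \frac{1}{8} = \frac{\left(3 + 2 B\right)^{2}}{4}$)
$-43258 + z{\left(S{\left(6 \right)} \right)} = -43258 + \frac{\left(3 + 2 \cdot 6\right)^{2}}{4} = -43258 + \frac{\left(3 + 12\right)^{2}}{4} = -43258 + \frac{15^{2}}{4} = -43258 + \frac{1}{4} \cdot 225 = -43258 + \frac{225}{4} = - \frac{172807}{4}$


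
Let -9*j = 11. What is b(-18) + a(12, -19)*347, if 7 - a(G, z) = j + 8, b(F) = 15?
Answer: 829/9 ≈ 92.111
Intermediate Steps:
j = -11/9 (j = -⅑*11 = -11/9 ≈ -1.2222)
a(G, z) = 2/9 (a(G, z) = 7 - (-11/9 + 8) = 7 - 1*61/9 = 7 - 61/9 = 2/9)
b(-18) + a(12, -19)*347 = 15 + (2/9)*347 = 15 + 694/9 = 829/9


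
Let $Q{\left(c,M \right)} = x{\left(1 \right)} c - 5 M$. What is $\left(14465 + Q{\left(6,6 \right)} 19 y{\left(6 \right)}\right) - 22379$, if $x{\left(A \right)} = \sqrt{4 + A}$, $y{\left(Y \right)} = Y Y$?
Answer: $-28434 + 4104 \sqrt{5} \approx -19257.0$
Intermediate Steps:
$y{\left(Y \right)} = Y^{2}$
$Q{\left(c,M \right)} = - 5 M + c \sqrt{5}$ ($Q{\left(c,M \right)} = \sqrt{4 + 1} c - 5 M = \sqrt{5} c - 5 M = c \sqrt{5} - 5 M = - 5 M + c \sqrt{5}$)
$\left(14465 + Q{\left(6,6 \right)} 19 y{\left(6 \right)}\right) - 22379 = \left(14465 + \left(\left(-5\right) 6 + 6 \sqrt{5}\right) 19 \cdot 6^{2}\right) - 22379 = \left(14465 + \left(-30 + 6 \sqrt{5}\right) 19 \cdot 36\right) - 22379 = \left(14465 + \left(-570 + 114 \sqrt{5}\right) 36\right) - 22379 = \left(14465 - \left(20520 - 4104 \sqrt{5}\right)\right) - 22379 = \left(-6055 + 4104 \sqrt{5}\right) - 22379 = -28434 + 4104 \sqrt{5}$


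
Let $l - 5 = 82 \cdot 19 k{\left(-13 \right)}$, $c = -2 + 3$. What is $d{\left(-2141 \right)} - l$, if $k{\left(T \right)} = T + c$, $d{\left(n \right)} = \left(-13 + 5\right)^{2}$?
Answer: $18755$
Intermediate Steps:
$d{\left(n \right)} = 64$ ($d{\left(n \right)} = \left(-8\right)^{2} = 64$)
$c = 1$
$k{\left(T \right)} = 1 + T$ ($k{\left(T \right)} = T + 1 = 1 + T$)
$l = -18691$ ($l = 5 + 82 \cdot 19 \left(1 - 13\right) = 5 + 1558 \left(-12\right) = 5 - 18696 = -18691$)
$d{\left(-2141 \right)} - l = 64 - -18691 = 64 + 18691 = 18755$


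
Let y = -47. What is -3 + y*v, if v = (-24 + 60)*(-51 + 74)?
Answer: -38919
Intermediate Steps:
v = 828 (v = 36*23 = 828)
-3 + y*v = -3 - 47*828 = -3 - 38916 = -38919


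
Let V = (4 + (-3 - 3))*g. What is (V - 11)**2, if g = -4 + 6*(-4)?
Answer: 2025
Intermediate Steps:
g = -28 (g = -4 - 24 = -28)
V = 56 (V = (4 + (-3 - 3))*(-28) = (4 - 6)*(-28) = -2*(-28) = 56)
(V - 11)**2 = (56 - 11)**2 = 45**2 = 2025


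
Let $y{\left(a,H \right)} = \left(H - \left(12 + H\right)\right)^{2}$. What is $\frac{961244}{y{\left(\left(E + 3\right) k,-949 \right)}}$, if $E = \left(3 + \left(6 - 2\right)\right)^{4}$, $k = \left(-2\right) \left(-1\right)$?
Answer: $\frac{240311}{36} \approx 6675.3$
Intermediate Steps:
$k = 2$
$E = 2401$ ($E = \left(3 + 4\right)^{4} = 7^{4} = 2401$)
$y{\left(a,H \right)} = 144$ ($y{\left(a,H \right)} = \left(-12\right)^{2} = 144$)
$\frac{961244}{y{\left(\left(E + 3\right) k,-949 \right)}} = \frac{961244}{144} = 961244 \cdot \frac{1}{144} = \frac{240311}{36}$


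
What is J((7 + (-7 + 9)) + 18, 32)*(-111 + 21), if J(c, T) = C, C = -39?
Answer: 3510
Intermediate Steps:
J(c, T) = -39
J((7 + (-7 + 9)) + 18, 32)*(-111 + 21) = -39*(-111 + 21) = -39*(-90) = 3510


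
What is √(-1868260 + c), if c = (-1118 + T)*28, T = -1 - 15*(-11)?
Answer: 2*I*√473743 ≈ 1376.6*I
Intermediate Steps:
T = 164 (T = -1 + 165 = 164)
c = -26712 (c = (-1118 + 164)*28 = -954*28 = -26712)
√(-1868260 + c) = √(-1868260 - 26712) = √(-1894972) = 2*I*√473743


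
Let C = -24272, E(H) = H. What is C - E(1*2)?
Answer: -24274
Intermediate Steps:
C - E(1*2) = -24272 - 2 = -24274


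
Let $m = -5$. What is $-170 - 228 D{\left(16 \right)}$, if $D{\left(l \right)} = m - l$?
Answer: $4618$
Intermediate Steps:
$D{\left(l \right)} = -5 - l$
$-170 - 228 D{\left(16 \right)} = -170 - 228 \left(-5 - 16\right) = -170 - -4788 = -170 + 4788 = 4618$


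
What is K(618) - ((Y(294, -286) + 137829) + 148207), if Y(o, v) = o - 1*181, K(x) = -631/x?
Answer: -176840713/618 ≈ -2.8615e+5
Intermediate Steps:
Y(o, v) = -181 + o (Y(o, v) = o - 181 = -181 + o)
K(618) - ((Y(294, -286) + 137829) + 148207) = -631/618 - (((-181 + 294) + 137829) + 148207) = -631*1/618 - ((113 + 137829) + 148207) = -631/618 - (137942 + 148207) = -631/618 - 1*286149 = -631/618 - 286149 = -176840713/618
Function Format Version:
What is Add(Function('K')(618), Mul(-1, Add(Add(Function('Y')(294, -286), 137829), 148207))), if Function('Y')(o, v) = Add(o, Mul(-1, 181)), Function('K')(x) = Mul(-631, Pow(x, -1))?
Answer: Rational(-176840713, 618) ≈ -2.8615e+5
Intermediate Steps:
Function('Y')(o, v) = Add(-181, o) (Function('Y')(o, v) = Add(o, -181) = Add(-181, o))
Add(Function('K')(618), Mul(-1, Add(Add(Function('Y')(294, -286), 137829), 148207))) = Add(Mul(-631, Pow(618, -1)), Mul(-1, Add(Add(Add(-181, 294), 137829), 148207))) = Add(Mul(-631, Rational(1, 618)), Mul(-1, Add(Add(113, 137829), 148207))) = Add(Rational(-631, 618), Mul(-1, Add(137942, 148207))) = Add(Rational(-631, 618), Mul(-1, 286149)) = Add(Rational(-631, 618), -286149) = Rational(-176840713, 618)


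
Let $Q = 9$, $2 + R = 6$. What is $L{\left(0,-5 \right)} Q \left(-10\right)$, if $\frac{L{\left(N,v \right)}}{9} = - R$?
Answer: $3240$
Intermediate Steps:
$R = 4$ ($R = -2 + 6 = 4$)
$L{\left(N,v \right)} = -36$ ($L{\left(N,v \right)} = 9 \left(\left(-1\right) 4\right) = 9 \left(-4\right) = -36$)
$L{\left(0,-5 \right)} Q \left(-10\right) = \left(-36\right) 9 \left(-10\right) = \left(-324\right) \left(-10\right) = 3240$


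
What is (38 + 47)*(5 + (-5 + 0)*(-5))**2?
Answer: 76500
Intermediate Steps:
(38 + 47)*(5 + (-5 + 0)*(-5))**2 = 85*(5 - 5*(-5))**2 = 85*(5 + 25)**2 = 85*30**2 = 85*900 = 76500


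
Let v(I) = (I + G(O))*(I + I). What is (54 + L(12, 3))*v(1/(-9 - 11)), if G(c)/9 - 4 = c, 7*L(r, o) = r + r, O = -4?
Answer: 201/700 ≈ 0.28714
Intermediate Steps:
L(r, o) = 2*r/7 (L(r, o) = (r + r)/7 = (2*r)/7 = 2*r/7)
G(c) = 36 + 9*c
v(I) = 2*I**2 (v(I) = (I + (36 + 9*(-4)))*(I + I) = (I + (36 - 36))*(2*I) = (I + 0)*(2*I) = I*(2*I) = 2*I**2)
(54 + L(12, 3))*v(1/(-9 - 11)) = (54 + (2/7)*12)*(2*(1/(-9 - 11))**2) = (54 + 24/7)*(2*(1/(-20))**2) = 402*(2*(-1/20)**2)/7 = 402*(2*(1/400))/7 = (402/7)*(1/200) = 201/700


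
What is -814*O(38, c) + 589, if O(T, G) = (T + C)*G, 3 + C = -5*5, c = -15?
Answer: 122689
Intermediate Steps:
C = -28 (C = -3 - 5*5 = -3 - 25 = -28)
O(T, G) = G*(-28 + T) (O(T, G) = (T - 28)*G = (-28 + T)*G = G*(-28 + T))
-814*O(38, c) + 589 = -(-12210)*(-28 + 38) + 589 = -(-12210)*10 + 589 = -814*(-150) + 589 = 122100 + 589 = 122689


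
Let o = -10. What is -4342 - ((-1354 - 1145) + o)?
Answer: -1833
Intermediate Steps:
-4342 - ((-1354 - 1145) + o) = -4342 - ((-1354 - 1145) - 10) = -4342 - (-2499 - 10) = -4342 - 1*(-2509) = -4342 + 2509 = -1833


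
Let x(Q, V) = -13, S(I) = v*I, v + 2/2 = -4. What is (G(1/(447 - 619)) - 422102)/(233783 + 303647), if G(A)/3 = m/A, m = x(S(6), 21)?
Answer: -207697/268715 ≈ -0.77293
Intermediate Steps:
v = -5 (v = -1 - 4 = -5)
S(I) = -5*I
m = -13
G(A) = -39/A (G(A) = 3*(-13/A) = -39/A)
(G(1/(447 - 619)) - 422102)/(233783 + 303647) = (-39/(1/(447 - 619)) - 422102)/(233783 + 303647) = (-39/(1/(-172)) - 422102)/537430 = (-39/(-1/172) - 422102)*(1/537430) = (-39*(-172) - 422102)*(1/537430) = (6708 - 422102)*(1/537430) = -415394*1/537430 = -207697/268715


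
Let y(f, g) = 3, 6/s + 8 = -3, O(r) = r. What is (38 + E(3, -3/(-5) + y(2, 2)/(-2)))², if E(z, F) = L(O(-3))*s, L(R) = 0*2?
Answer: 1444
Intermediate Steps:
s = -6/11 (s = 6/(-8 - 3) = 6/(-11) = 6*(-1/11) = -6/11 ≈ -0.54545)
L(R) = 0
E(z, F) = 0 (E(z, F) = 0*(-6/11) = 0)
(38 + E(3, -3/(-5) + y(2, 2)/(-2)))² = (38 + 0)² = 38² = 1444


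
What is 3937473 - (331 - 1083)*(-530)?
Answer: 3538913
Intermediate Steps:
3937473 - (331 - 1083)*(-530) = 3937473 - (-752)*(-530) = 3937473 - 1*398560 = 3937473 - 398560 = 3538913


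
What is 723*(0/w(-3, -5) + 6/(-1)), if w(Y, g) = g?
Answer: -4338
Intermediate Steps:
723*(0/w(-3, -5) + 6/(-1)) = 723*(0/(-5) + 6/(-1)) = 723*(0*(-⅕) + 6*(-1)) = 723*(0 - 6) = 723*(-6) = -4338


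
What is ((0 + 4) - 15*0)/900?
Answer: 1/225 ≈ 0.0044444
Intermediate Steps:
((0 + 4) - 15*0)/900 = (4 + 0)*(1/900) = 4*(1/900) = 1/225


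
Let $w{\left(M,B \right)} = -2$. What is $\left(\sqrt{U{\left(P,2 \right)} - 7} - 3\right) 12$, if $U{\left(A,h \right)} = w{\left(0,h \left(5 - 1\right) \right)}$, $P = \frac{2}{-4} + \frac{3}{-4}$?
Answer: $-36 + 36 i \approx -36.0 + 36.0 i$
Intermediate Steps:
$P = - \frac{5}{4}$ ($P = 2 \left(- \frac{1}{4}\right) + 3 \left(- \frac{1}{4}\right) = - \frac{1}{2} - \frac{3}{4} = - \frac{5}{4} \approx -1.25$)
$U{\left(A,h \right)} = -2$
$\left(\sqrt{U{\left(P,2 \right)} - 7} - 3\right) 12 = \left(\sqrt{-2 - 7} - 3\right) 12 = \left(\sqrt{-9} - 3\right) 12 = \left(3 i - 3\right) 12 = \left(-3 + 3 i\right) 12 = -36 + 36 i$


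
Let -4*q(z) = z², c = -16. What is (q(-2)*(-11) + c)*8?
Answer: -40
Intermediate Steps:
q(z) = -z²/4
(q(-2)*(-11) + c)*8 = (-¼*(-2)²*(-11) - 16)*8 = (-¼*4*(-11) - 16)*8 = (-1*(-11) - 16)*8 = (11 - 16)*8 = -5*8 = -40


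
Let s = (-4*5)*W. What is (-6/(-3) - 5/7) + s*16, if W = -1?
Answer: 2249/7 ≈ 321.29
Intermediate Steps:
s = 20 (s = -4*5*(-1) = -20*(-1) = 20)
(-6/(-3) - 5/7) + s*16 = (-6/(-3) - 5/7) + 20*16 = (-6*(-⅓) - 5*⅐) + 320 = (2 - 5/7) + 320 = 9/7 + 320 = 2249/7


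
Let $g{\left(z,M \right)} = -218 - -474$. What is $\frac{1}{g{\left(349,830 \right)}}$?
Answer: $\frac{1}{256} \approx 0.0039063$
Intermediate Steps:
$g{\left(z,M \right)} = 256$ ($g{\left(z,M \right)} = -218 + 474 = 256$)
$\frac{1}{g{\left(349,830 \right)}} = \frac{1}{256}$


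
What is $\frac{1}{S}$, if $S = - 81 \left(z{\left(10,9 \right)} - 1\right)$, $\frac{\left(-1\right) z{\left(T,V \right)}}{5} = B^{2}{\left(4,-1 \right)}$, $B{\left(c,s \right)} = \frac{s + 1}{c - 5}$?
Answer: $\frac{1}{81} \approx 0.012346$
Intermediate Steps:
$B{\left(c,s \right)} = \frac{1 + s}{-5 + c}$
$z{\left(T,V \right)} = 0$ ($z{\left(T,V \right)} = - 5 \left(\frac{1 - 1}{-5 + 4}\right)^{2} = - 5 \left(\frac{1}{-1} \cdot 0\right)^{2} = - 5 \left(\left(-1\right) 0\right)^{2} = - 5 \cdot 0^{2} = \left(-5\right) 0 = 0$)
$S = 81$ ($S = - 81 \left(0 - 1\right) = \left(-81\right) \left(-1\right) = 81$)
$\frac{1}{S} = \frac{1}{81}$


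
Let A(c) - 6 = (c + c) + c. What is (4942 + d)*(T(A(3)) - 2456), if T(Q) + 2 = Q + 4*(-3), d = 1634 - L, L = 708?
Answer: -14405940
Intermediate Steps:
d = 926 (d = 1634 - 1*708 = 1634 - 708 = 926)
A(c) = 6 + 3*c (A(c) = 6 + ((c + c) + c) = 6 + (2*c + c) = 6 + 3*c)
T(Q) = -14 + Q (T(Q) = -2 + (Q + 4*(-3)) = -2 + (Q - 12) = -2 + (-12 + Q) = -14 + Q)
(4942 + d)*(T(A(3)) - 2456) = (4942 + 926)*((-14 + (6 + 3*3)) - 2456) = 5868*((-14 + (6 + 9)) - 2456) = 5868*((-14 + 15) - 2456) = 5868*(1 - 2456) = 5868*(-2455) = -14405940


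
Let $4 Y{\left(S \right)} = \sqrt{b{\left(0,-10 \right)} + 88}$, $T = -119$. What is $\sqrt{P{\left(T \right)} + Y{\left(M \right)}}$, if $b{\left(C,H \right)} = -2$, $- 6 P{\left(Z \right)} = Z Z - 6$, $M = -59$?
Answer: $\frac{\sqrt{-84930 + 9 \sqrt{86}}}{6} \approx 48.547 i$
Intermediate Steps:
$P{\left(Z \right)} = 1 - \frac{Z^{2}}{6}$ ($P{\left(Z \right)} = - \frac{Z Z - 6}{6} = - \frac{Z^{2} - 6}{6} = - \frac{-6 + Z^{2}}{6} = 1 - \frac{Z^{2}}{6}$)
$Y{\left(S \right)} = \frac{\sqrt{86}}{4}$ ($Y{\left(S \right)} = \frac{\sqrt{-2 + 88}}{4} = \frac{\sqrt{86}}{4}$)
$\sqrt{P{\left(T \right)} + Y{\left(M \right)}} = \sqrt{\left(1 - \frac{\left(-119\right)^{2}}{6}\right) + \frac{\sqrt{86}}{4}} = \sqrt{\left(1 - \frac{14161}{6}\right) + \frac{\sqrt{86}}{4}} = \sqrt{- \frac{14155}{6} + \frac{\sqrt{86}}{4}}$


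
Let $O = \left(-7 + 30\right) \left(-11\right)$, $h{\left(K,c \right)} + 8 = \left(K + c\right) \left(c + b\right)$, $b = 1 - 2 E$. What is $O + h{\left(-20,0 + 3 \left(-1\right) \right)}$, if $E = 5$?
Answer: $15$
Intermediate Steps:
$b = -9$ ($b = 1 - 10 = -9$)
$h{\left(K,c \right)} = -8 + \left(-9 + c\right) \left(K + c\right)$ ($h{\left(K,c \right)} = -8 + \left(K + c\right) \left(c - 9\right) = -8 + \left(K + c\right) \left(-9 + c\right) = -8 + \left(-9 + c\right) \left(K + c\right)$)
$O = -253$ ($O = 23 \left(-11\right) = -253$)
$O + h{\left(-20,0 + 3 \left(-1\right) \right)} = -253 - \left(-172 - \left(0 + 3 \left(-1\right)\right)^{2} + 29 \left(0 + 3 \left(-1\right)\right)\right) = -253 - \left(-172 - \left(0 - 3\right)^{2} + 29 \left(0 - 3\right)\right) = -253 - \left(-259 - 9\right) = -253 + \left(-8 + 9 + 180 + 27 + 60\right) = -253 + 268 = 15$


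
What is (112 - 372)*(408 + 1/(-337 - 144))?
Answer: -3924940/37 ≈ -1.0608e+5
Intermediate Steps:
(112 - 372)*(408 + 1/(-337 - 144)) = -260*(408 + 1/(-481)) = -260*(408 - 1/481) = -260*196247/481 = -3924940/37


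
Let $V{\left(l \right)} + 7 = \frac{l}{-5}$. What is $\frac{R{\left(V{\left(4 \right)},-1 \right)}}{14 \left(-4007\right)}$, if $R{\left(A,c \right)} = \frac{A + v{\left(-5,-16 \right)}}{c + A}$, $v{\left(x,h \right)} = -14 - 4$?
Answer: $- \frac{129}{2468312} \approx -5.2262 \cdot 10^{-5}$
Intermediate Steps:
$v{\left(x,h \right)} = -18$
$V{\left(l \right)} = -7 - \frac{l}{5}$ ($V{\left(l \right)} = -7 + \frac{l}{-5} = -7 + l \left(- \frac{1}{5}\right) = -7 - \frac{l}{5}$)
$R{\left(A,c \right)} = \frac{-18 + A}{A + c}$ ($R{\left(A,c \right)} = \frac{A - 18}{c + A} = \frac{-18 + A}{A + c}$)
$\frac{R{\left(V{\left(4 \right)},-1 \right)}}{14 \left(-4007\right)} = \frac{\frac{1}{\left(-7 - \frac{4}{5}\right) - 1} \left(-18 - \frac{39}{5}\right)}{14 \left(-4007\right)} = \frac{\frac{1}{\left(-7 - \frac{4}{5}\right) - 1} \left(-18 - \frac{39}{5}\right)}{-56098} = \frac{-18 - \frac{39}{5}}{- \frac{39}{5} - 1} \left(- \frac{1}{56098}\right) = \frac{1}{- \frac{44}{5}} \left(- \frac{129}{5}\right) \left(- \frac{1}{56098}\right) = \left(- \frac{5}{44}\right) \left(- \frac{129}{5}\right) \left(- \frac{1}{56098}\right) = \frac{129}{44} \left(- \frac{1}{56098}\right) = - \frac{129}{2468312}$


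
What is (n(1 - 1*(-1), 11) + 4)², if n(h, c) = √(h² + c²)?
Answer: 141 + 40*√5 ≈ 230.44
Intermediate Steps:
n(h, c) = √(c² + h²)
(n(1 - 1*(-1), 11) + 4)² = (√(11² + (1 - 1*(-1))²) + 4)² = (√(121 + (1 + 1)²) + 4)² = (√(121 + 2²) + 4)² = (√(121 + 4) + 4)² = (√125 + 4)² = (5*√5 + 4)² = (4 + 5*√5)²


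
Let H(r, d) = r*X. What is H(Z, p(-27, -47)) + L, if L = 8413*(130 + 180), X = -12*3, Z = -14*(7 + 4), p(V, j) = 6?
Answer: 2613574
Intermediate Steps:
Z = -154 (Z = -14*11 = -154)
X = -36
L = 2608030 (L = 8413*310 = 2608030)
H(r, d) = -36*r (H(r, d) = r*(-36) = -36*r)
H(Z, p(-27, -47)) + L = -36*(-154) + 2608030 = 5544 + 2608030 = 2613574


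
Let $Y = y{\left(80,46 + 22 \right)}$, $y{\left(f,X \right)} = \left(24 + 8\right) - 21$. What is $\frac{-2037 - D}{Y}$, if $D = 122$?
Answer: $- \frac{2159}{11} \approx -196.27$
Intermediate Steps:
$y{\left(f,X \right)} = 11$ ($y{\left(f,X \right)} = 32 - 21 = 11$)
$Y = 11$
$\frac{-2037 - D}{Y} = \frac{-2037 - 122}{11} = \left(-2037 - 122\right) \frac{1}{11} = \left(-2159\right) \frac{1}{11} = - \frac{2159}{11}$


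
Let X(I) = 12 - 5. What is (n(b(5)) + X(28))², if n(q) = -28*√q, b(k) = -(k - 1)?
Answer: -3087 - 784*I ≈ -3087.0 - 784.0*I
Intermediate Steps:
b(k) = 1 - k (b(k) = -(-1 + k) = 1 - k)
X(I) = 7
(n(b(5)) + X(28))² = (-28*√(1 - 1*5) + 7)² = (-28*√(1 - 5) + 7)² = (-56*I + 7)² = (7 - 56*I)²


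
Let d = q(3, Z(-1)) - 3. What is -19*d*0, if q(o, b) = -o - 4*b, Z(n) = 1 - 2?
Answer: 0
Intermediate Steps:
Z(n) = -1
d = -2 (d = (-1*3 - 4*(-1)) - 3 = (-3 + 4) - 3 = 1 - 3 = -2)
-19*d*0 = -19*(-2)*0 = 38*0 = 0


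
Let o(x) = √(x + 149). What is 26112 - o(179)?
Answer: 26112 - 2*√82 ≈ 26094.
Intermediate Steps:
o(x) = √(149 + x)
26112 - o(179) = 26112 - √(149 + 179) = 26112 - √328 = 26112 - 2*√82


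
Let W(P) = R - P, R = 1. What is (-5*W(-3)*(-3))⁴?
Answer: 12960000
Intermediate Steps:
W(P) = 1 - P
(-5*W(-3)*(-3))⁴ = (-5*(1 - 1*(-3))*(-3))⁴ = (-5*(1 + 3)*(-3))⁴ = (-20*(-3))⁴ = (-5*(-12))⁴ = 60⁴ = 12960000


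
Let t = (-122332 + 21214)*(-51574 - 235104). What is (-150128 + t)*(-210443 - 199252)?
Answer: -11876302521617820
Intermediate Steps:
t = 28988306004 (t = -101118*(-286678) = 28988306004)
(-150128 + t)*(-210443 - 199252) = (-150128 + 28988306004)*(-210443 - 199252) = 28988155876*(-409695) = -11876302521617820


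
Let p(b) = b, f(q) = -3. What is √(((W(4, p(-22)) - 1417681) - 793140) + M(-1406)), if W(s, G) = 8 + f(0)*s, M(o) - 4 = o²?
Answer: I*√233985 ≈ 483.72*I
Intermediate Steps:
M(o) = 4 + o²
W(s, G) = 8 - 3*s
√(((W(4, p(-22)) - 1417681) - 793140) + M(-1406)) = √((((8 - 3*4) - 1417681) - 793140) + (4 + (-1406)²)) = √((((8 - 12) - 1417681) - 793140) + (4 + 1976836)) = √(((-4 - 1417681) - 793140) + 1976840) = √((-1417685 - 793140) + 1976840) = √(-2210825 + 1976840) = √(-233985) = I*√233985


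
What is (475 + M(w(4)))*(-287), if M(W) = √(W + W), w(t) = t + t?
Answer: -137473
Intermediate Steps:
w(t) = 2*t
M(W) = √2*√W (M(W) = √(2*W) = √2*√W)
(475 + M(w(4)))*(-287) = (475 + √2*√(2*4))*(-287) = (475 + √2*√8)*(-287) = (475 + √2*(2*√2))*(-287) = (475 + 4)*(-287) = 479*(-287) = -137473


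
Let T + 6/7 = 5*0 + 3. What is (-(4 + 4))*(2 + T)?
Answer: -232/7 ≈ -33.143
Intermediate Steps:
T = 15/7 (T = -6/7 + (5*0 + 3) = -6/7 + (0 + 3) = -6/7 + 3 = 15/7 ≈ 2.1429)
(-(4 + 4))*(2 + T) = (-(4 + 4))*(2 + 15/7) = -1*8*(29/7) = -8*29/7 = -232/7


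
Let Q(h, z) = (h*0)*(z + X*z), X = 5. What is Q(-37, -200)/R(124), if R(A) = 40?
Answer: 0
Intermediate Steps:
Q(h, z) = 0 (Q(h, z) = (h*0)*(z + 5*z) = 0*(6*z) = 0)
Q(-37, -200)/R(124) = 0/40 = 0*(1/40) = 0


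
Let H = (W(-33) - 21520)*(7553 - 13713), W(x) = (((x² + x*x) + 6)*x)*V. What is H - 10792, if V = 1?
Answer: 576515928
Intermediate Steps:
W(x) = x*(6 + 2*x²) (W(x) = (((x² + x*x) + 6)*x)*1 = (((x² + x²) + 6)*x)*1 = ((2*x² + 6)*x)*1 = ((6 + 2*x²)*x)*1 = (x*(6 + 2*x²))*1 = x*(6 + 2*x²))
H = 576526720 (H = (2*(-33)*(3 + (-33)²) - 21520)*(7553 - 13713) = (2*(-33)*(3 + 1089) - 21520)*(-6160) = (2*(-33)*1092 - 21520)*(-6160) = (-72072 - 21520)*(-6160) = -93592*(-6160) = 576526720)
H - 10792 = 576526720 - 10792 = 576515928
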